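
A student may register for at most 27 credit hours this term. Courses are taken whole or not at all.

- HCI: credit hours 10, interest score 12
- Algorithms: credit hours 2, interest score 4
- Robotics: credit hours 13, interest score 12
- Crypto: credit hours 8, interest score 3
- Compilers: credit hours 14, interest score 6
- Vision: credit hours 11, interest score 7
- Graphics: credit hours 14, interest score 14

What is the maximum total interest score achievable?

30

Allowing fractional choices, the relaxed optimum would be about 30.9, but courses are indivisible.
HCI + Algorithms + Robotics: credit hours 10 + 2 + 13 = 25 ≤ 27, interest score 12 + 4 + 12 = 28.
HCI + Algorithms + Graphics: credit hours 10 + 2 + 14 = 26 ≤ 27, interest score 12 + 4 + 14 = 30.
Best is HCI, Algorithms, and Graphics with total interest score 30.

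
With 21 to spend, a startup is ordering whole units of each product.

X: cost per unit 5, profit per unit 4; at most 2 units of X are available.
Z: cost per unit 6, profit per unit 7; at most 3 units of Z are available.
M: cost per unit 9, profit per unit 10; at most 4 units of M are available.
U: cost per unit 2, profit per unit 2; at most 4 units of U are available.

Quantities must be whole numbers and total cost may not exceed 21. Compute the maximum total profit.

1×Z, 1×M, and 3×U: cost 21 ≤ 21, profit 1·7 + 1·10 + 3·2 = 23.
2×Z and 1×M: cost 21 ≤ 21, profit 2·7 + 1·10 = 24.
Best is 24.

24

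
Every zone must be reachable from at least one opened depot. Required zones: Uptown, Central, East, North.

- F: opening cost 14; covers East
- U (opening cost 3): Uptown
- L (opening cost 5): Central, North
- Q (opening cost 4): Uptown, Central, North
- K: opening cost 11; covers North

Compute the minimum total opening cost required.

18

Choose F and Q: together they cover Uptown, Central, East, North — every zone.
Total opening cost: 14 + 4 = 18.
No cover costs less than 18.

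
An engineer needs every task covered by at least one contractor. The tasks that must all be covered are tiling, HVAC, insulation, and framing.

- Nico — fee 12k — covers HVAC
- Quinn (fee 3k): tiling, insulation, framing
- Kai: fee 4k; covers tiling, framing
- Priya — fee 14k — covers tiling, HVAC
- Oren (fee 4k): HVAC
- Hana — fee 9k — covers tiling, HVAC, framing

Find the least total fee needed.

7

Choose Quinn and Oren: together they cover tiling, HVAC, insulation, framing — every task.
Total fee: 3 + 4 = 7.
No cover costs less than 7.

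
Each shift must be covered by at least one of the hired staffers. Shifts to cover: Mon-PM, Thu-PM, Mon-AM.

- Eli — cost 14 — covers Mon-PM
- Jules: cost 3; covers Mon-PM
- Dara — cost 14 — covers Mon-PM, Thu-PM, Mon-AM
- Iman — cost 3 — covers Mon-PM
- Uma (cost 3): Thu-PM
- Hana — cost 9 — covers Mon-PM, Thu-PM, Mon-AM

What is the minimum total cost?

9

This is an integer covering problem.
Hana alone covers Mon-PM, Thu-PM, Mon-AM — every shift.
Total cost: 9.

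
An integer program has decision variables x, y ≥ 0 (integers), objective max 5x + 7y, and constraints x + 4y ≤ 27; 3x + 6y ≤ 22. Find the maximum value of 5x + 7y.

(x,y)=(7,0) is feasible, giving 35.
(x,y)=(6,0) is feasible, giving 30.
No feasible integer point exceeds 35.

35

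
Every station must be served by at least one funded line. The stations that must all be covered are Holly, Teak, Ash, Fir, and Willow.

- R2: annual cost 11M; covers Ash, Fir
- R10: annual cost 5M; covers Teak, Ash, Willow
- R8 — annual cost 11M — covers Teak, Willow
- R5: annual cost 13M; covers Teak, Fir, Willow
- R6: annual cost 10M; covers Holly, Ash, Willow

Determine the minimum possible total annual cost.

23

Choose R5 and R6: together they cover Holly, Teak, Ash, Fir, Willow — every station.
Total annual cost: 13 + 10 = 23.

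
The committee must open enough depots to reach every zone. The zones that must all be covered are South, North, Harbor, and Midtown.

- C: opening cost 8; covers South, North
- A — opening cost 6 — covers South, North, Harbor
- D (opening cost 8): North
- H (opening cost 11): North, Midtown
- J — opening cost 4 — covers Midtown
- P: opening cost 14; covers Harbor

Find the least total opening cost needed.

This is a weighted set-cover instance.
Choose A and J: together they cover South, North, Harbor, Midtown — every zone.
Total opening cost: 6 + 4 = 10.
No cover costs less than 10.

10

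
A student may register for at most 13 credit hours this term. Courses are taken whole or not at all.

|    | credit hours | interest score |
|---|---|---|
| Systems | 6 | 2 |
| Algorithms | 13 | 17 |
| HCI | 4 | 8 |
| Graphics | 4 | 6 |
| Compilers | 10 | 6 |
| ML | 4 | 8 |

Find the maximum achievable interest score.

This is a 0-1 knapsack instance.
Algorithms: credit hours 13 ≤ 13, interest score 17.
HCI + Graphics + ML: credit hours 4 + 4 + 4 = 12 ≤ 13, interest score 8 + 6 + 8 = 22.
HCI + ML: credit hours 4 + 4 = 8 ≤ 13, interest score 8 + 8 = 16.
Best is HCI, Graphics, and ML with total interest score 22.

22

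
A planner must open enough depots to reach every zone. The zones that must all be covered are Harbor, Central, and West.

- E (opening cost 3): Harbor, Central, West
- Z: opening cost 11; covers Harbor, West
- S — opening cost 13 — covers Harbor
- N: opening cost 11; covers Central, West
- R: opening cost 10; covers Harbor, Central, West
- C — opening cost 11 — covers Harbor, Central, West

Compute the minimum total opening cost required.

E alone covers Harbor, Central, West — every zone.
Total opening cost: 3.
No cover costs less than 3.

3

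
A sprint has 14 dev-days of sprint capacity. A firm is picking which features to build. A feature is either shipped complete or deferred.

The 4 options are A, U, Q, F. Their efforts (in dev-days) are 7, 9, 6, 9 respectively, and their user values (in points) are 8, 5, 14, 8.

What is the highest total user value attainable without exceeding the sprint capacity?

22

A: effort 7 ≤ 14, user value 8.
A + Q: effort 7 + 6 = 13 ≤ 14, user value 8 + 14 = 22.
Q: effort 6 ≤ 14, user value 14.
Best is A and Q with total user value 22.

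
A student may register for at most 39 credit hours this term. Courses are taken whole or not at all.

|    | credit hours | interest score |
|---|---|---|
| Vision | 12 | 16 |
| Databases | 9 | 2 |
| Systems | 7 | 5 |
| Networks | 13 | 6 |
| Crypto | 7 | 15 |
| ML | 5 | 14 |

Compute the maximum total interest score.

51

Take Vision, Networks, Crypto, and ML: credit hours 12 + 13 + 7 + 5 = 37 ≤ 39, interest score 16 + 6 + 15 + 14 = 51.
No other feasible combination does better.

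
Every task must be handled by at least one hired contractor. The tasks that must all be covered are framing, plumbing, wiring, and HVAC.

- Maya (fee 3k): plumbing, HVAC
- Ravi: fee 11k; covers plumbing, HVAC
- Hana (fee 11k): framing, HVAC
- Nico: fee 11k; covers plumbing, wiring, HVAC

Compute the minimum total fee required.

22

The greedy cost-per-new-task heuristic would pick Maya, Hana, and Nico for 25, but a cheaper cover exists.
Choose Hana and Nico: together they cover framing, plumbing, wiring, HVAC — every task.
Total fee: 11 + 11 = 22.
No cover costs less than 22.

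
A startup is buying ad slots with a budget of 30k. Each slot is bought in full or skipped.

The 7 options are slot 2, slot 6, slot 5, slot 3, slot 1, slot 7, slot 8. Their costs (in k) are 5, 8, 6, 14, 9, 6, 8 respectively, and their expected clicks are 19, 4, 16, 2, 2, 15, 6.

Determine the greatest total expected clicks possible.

56

Take slot 2, slot 5, slot 7, and slot 8: cost 5 + 6 + 6 + 8 = 25 ≤ 30, expected clicks 19 + 16 + 15 + 6 = 56.
No other feasible combination does better.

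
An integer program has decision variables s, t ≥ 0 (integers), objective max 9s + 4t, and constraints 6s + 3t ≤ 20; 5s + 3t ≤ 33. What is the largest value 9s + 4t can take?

27

(s,t)=(3,0): 6·3+3·0=18≤20, 5·3+3·0=15≤33, objective 27.
(s,t)=(2,1): 6·2+3·1=15≤20, 5·2+3·1=13≤33, objective 22.
Maximum is 27 at (s,t)=(3,0).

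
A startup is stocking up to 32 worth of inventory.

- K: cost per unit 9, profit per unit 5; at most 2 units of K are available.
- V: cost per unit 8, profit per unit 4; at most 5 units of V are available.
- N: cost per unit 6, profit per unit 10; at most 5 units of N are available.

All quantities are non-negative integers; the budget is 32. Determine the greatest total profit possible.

50

This is a bounded integer knapsack.
N has the best ratio (10/6); taking only N gives at most 5×10 = 50 (stopped by the cost limit).
Optimal: 5×N: cost 30 ≤ 32, profit 5·10 = 50.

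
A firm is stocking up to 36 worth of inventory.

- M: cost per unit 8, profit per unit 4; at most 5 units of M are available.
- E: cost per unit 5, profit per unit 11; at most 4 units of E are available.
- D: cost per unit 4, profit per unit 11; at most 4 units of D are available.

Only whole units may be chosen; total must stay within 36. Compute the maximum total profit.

88

This is a bounded integer knapsack.
4×E and 4×D: cost 36 ≤ 36, profit 4·11 + 4·11 = 88.
3×E and 4×D: cost 31 ≤ 36, profit 3·11 + 4·11 = 77.
Best is 88.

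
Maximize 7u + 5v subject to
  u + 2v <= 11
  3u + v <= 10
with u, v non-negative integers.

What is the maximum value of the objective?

34

(u,v)=(2,4): 1·2+2·4=10≤11, 3·2+1·4=10≤10, objective 34.
(u,v)=(1,5): 1·1+2·5=11≤11, 3·1+1·5=8≤10, objective 32.
No feasible integer point exceeds 34.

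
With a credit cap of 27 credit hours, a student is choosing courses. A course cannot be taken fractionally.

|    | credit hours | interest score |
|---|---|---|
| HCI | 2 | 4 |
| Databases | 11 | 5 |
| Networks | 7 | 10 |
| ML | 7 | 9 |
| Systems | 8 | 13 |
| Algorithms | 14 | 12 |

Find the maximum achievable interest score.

Take HCI, Networks, ML, and Systems: credit hours 2 + 7 + 7 + 8 = 24 ≤ 27, interest score 4 + 10 + 9 + 13 = 36.
No other feasible combination does better.

36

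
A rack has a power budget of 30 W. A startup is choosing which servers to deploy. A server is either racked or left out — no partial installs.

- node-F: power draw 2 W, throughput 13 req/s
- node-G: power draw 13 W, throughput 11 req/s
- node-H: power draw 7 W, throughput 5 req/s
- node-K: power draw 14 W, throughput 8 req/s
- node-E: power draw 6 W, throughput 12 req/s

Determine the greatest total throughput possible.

Treat it as a binary knapsack problem.
node-F + node-H + node-K + node-E: power draw 2 + 7 + 14 + 6 = 29 ≤ 30, throughput 13 + 5 + 8 + 12 = 38.
node-F + node-G + node-H + node-E: power draw 2 + 13 + 7 + 6 = 28 ≤ 30, throughput 13 + 11 + 5 + 12 = 41.
Best is node-F, node-G, node-H, and node-E with total throughput 41.

41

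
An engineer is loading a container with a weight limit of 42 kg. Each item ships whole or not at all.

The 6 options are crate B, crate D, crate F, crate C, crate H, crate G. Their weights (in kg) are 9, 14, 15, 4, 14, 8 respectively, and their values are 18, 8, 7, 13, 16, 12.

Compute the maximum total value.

Allowing fractional choices, the relaxed optimum would be about 63.0, but items are indivisible.
crate B + crate C + crate H + crate G: weight 9 + 4 + 14 + 8 = 35 ≤ 42, value 18 + 13 + 16 + 12 = 59.
crate B + crate D + crate C + crate H: weight 9 + 14 + 4 + 14 = 41 ≤ 42, value 18 + 8 + 13 + 16 = 55.
crate B + crate F + crate C + crate H: weight 9 + 15 + 4 + 14 = 42 ≤ 42, value 18 + 7 + 13 + 16 = 54.
Best is crate B, crate C, crate H, and crate G with total value 59.

59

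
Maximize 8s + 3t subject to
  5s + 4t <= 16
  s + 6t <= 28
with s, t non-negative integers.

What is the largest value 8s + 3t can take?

(s,t)=(3,0): 5·3+4·0=15≤16, 1·3+6·0=3≤28, objective 24.
(s,t)=(2,1): 5·2+4·1=14≤16, 1·2+6·1=8≤28, objective 19.
(s,t)=(2,0): 5·2+4·0=10≤16, 1·2+6·0=2≤28, objective 16.
No feasible integer point exceeds 24.

24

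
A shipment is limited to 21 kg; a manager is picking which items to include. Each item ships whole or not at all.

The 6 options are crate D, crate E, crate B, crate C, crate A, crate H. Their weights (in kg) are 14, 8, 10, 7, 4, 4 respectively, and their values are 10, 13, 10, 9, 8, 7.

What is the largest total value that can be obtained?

This is an integer program with binary decision variables.
Allowing fractional choices, the relaxed optimum would be about 34.4, but items are indivisible.
crate E + crate C + crate H: weight 8 + 7 + 4 = 19 ≤ 21, value 13 + 9 + 7 = 29.
crate E + crate C + crate A: weight 8 + 7 + 4 = 19 ≤ 21, value 13 + 9 + 8 = 30.
crate E + crate A + crate H: weight 8 + 4 + 4 = 16 ≤ 21, value 13 + 8 + 7 = 28.
Best is crate E, crate C, and crate A with total value 30.

30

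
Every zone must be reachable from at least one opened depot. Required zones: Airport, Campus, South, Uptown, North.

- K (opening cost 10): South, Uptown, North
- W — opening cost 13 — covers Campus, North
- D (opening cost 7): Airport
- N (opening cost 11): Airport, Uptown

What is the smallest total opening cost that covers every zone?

30

Choose K, W, and D: together they cover Airport, Campus, South, Uptown, North — every zone.
Total opening cost: 10 + 13 + 7 = 30.
No cover costs less than 30.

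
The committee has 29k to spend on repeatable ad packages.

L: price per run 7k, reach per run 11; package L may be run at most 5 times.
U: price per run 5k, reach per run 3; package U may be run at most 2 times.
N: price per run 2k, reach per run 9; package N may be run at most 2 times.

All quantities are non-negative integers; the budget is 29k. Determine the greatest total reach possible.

N has the best ratio (9/2); taking only N gives at most 2×9 = 18 (stopped by the supply cap of 2).
Mixing does better — 3×L and 2×N: price 25 ≤ 29, reach 3·11 + 2·9 = 51.

51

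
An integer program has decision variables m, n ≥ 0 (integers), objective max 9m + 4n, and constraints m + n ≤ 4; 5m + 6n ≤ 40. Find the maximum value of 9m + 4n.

(m,n)=(4,0): 1·4+1·0=4≤4, 5·4+6·0=20≤40, objective 36.
(m,n)=(3,1): 1·3+1·1=4≤4, 5·3+6·1=21≤40, objective 31.
(m,n)=(3,0): 1·3+1·0=3≤4, 5·3+6·0=15≤40, objective 27.
No feasible integer point exceeds 36.

36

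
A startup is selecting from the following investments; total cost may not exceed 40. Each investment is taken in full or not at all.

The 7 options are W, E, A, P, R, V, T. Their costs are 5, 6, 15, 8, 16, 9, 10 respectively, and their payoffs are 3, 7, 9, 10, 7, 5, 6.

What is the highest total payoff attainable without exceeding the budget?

E + A + P + T: cost 6 + 15 + 8 + 10 = 39 ≤ 40, payoff 7 + 9 + 10 + 6 = 32.
E + A + P + V: cost 6 + 15 + 8 + 9 = 38 ≤ 40, payoff 7 + 9 + 10 + 5 = 31.
W + E + P + V + T: cost 5 + 6 + 8 + 9 + 10 = 38 ≤ 40, payoff 3 + 7 + 10 + 5 + 6 = 31.
Best is E, A, P, and T with total payoff 32.

32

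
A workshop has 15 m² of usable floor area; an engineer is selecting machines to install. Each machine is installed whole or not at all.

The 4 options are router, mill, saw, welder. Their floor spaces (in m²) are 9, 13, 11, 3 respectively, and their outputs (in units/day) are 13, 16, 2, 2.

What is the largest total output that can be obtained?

Allowing fractional choices, the relaxed optimum would be about 20.4, but machines are indivisible.
router: floor space 9 ≤ 15, output 13.
router + welder: floor space 9 + 3 = 12 ≤ 15, output 13 + 2 = 15.
mill: floor space 13 ≤ 15, output 16.
Best is mill with total output 16.

16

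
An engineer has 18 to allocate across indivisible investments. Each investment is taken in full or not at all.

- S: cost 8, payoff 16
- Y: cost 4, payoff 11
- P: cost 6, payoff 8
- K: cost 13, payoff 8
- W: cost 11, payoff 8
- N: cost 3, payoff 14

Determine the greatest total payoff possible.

Allowing fractional choices, the relaxed optimum would be about 45.0, but investments are indivisible.
S + Y + P: cost 8 + 4 + 6 = 18 ≤ 18, payoff 16 + 11 + 8 = 35.
S + P + N: cost 8 + 6 + 3 = 17 ≤ 18, payoff 16 + 8 + 14 = 38.
S + Y + N: cost 8 + 4 + 3 = 15 ≤ 18, payoff 16 + 11 + 14 = 41.
Best is S, Y, and N with total payoff 41.

41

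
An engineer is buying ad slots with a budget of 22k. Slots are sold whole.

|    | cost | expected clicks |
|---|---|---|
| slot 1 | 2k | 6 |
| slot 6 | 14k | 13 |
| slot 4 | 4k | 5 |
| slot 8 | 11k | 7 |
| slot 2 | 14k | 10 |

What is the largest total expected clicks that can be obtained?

24

Allowing fractional choices, the relaxed optimum would be about 25.4, but ad slots are indivisible.
slot 1 + slot 6 + slot 4: cost 2 + 14 + 4 = 20 ≤ 22, expected clicks 6 + 13 + 5 = 24.
slot 1 + slot 4 + slot 2: cost 2 + 4 + 14 = 20 ≤ 22, expected clicks 6 + 5 + 10 = 21.
Best is slot 1, slot 6, and slot 4 with total expected clicks 24.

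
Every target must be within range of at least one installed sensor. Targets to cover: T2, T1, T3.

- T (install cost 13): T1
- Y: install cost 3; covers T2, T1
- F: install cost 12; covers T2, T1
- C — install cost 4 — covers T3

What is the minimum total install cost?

Choose Y and C: together they cover T2, T1, T3 — every target.
Total install cost: 3 + 4 = 7.
No cover costs less than 7.

7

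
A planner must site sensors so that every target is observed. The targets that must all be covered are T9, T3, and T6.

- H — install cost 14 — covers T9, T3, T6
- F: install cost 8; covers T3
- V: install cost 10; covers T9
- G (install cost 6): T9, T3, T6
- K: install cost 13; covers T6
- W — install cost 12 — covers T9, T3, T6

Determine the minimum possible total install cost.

6

G alone covers T9, T3, T6 — every target.
Total install cost: 6.
No cover costs less than 6.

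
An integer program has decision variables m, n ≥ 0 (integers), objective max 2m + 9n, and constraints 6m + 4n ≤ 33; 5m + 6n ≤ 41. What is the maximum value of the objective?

56

(m,n)=(1,6): 6·1+4·6=30≤33, 5·1+6·6=41≤41, objective 56.
(m,n)=(0,6): 6·0+4·6=24≤33, 5·0+6·6=36≤41, objective 54.
(m,n)=(2,5): 6·2+4·5=32≤33, 5·2+6·5=40≤41, objective 49.
No feasible integer point exceeds 56.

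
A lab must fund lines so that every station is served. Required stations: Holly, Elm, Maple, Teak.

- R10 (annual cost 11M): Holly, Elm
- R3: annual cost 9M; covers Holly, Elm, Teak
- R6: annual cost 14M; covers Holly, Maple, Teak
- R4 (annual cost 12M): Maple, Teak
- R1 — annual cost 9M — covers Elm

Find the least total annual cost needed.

21

Choose R3 and R4: together they cover Holly, Elm, Maple, Teak — every station.
Total annual cost: 9 + 12 = 21.
No cover costs less than 21.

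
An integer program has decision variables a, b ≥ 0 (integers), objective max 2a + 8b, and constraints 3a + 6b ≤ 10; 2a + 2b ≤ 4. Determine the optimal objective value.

The continuous relaxation peaks at (0, 1.67) with value 13.33; rounding to a feasible lattice point costs some objective.
(a,b)=(1,1): 3·1+6·1=9≤10, 2·1+2·1=4≤4, objective 10.
(a,b)=(0,1): 3·0+6·1=6≤10, 2·0+2·1=2≤4, objective 8.
Maximum is 10 at (a,b)=(1,1).

10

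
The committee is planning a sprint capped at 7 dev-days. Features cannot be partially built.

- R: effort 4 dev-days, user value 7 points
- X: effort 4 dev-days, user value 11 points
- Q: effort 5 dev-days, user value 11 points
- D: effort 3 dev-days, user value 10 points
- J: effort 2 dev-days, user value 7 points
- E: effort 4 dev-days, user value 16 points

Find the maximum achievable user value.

This is an integer program with binary decision variables.
J + E: effort 2 + 4 = 6 ≤ 7, user value 7 + 16 = 23.
D + E: effort 3 + 4 = 7 ≤ 7, user value 10 + 16 = 26.
Best is D and E with total user value 26.

26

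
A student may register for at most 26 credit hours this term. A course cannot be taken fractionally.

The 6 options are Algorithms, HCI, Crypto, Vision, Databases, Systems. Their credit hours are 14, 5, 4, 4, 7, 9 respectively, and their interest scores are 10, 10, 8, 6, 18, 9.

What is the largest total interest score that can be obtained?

Treat it as a binary knapsack problem.
Allowing fractional choices, the relaxed optimum would be about 48.0, but courses are indivisible.
HCI + Vision + Databases + Systems: credit hours 5 + 4 + 7 + 9 = 25 ≤ 26, interest score 10 + 6 + 18 + 9 = 43.
HCI + Crypto + Databases + Systems: credit hours 5 + 4 + 7 + 9 = 25 ≤ 26, interest score 10 + 8 + 18 + 9 = 45.
Best is HCI, Crypto, Databases, and Systems with total interest score 45.

45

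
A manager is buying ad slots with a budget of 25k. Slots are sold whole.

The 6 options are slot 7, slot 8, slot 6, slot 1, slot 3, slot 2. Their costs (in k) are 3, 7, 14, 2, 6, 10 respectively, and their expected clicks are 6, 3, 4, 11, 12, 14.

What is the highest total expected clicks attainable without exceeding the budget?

Take slot 7, slot 1, slot 3, and slot 2: cost 3 + 2 + 6 + 10 = 21 ≤ 25, expected clicks 6 + 11 + 12 + 14 = 43.
No other feasible combination does better.

43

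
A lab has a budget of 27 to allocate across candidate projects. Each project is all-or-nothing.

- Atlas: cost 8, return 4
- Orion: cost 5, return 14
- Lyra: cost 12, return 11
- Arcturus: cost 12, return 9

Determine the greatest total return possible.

This is a 0-1 knapsack instance.
Allowing fractional choices, the relaxed optimum would be about 32.5, but projects are indivisible.
Atlas + Orion + Arcturus: cost 8 + 5 + 12 = 25 ≤ 27, return 4 + 14 + 9 = 27.
Atlas + Orion + Lyra: cost 8 + 5 + 12 = 25 ≤ 27, return 4 + 14 + 11 = 29.
Best is Atlas, Orion, and Lyra with total return 29.

29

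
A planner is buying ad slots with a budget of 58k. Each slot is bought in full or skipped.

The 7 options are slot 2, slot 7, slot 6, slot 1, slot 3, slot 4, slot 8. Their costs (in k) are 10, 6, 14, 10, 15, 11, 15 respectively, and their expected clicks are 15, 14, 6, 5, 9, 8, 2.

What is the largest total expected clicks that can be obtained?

Allowing fractional choices, the relaxed optimum would be about 53.6, but ad slots are indivisible.
slot 2 + slot 7 + slot 1 + slot 3 + slot 4: cost 10 + 6 + 10 + 15 + 11 = 52 ≤ 58, expected clicks 15 + 14 + 5 + 9 + 8 = 51.
slot 2 + slot 7 + slot 6 + slot 3 + slot 4: cost 10 + 6 + 14 + 15 + 11 = 56 ≤ 58, expected clicks 15 + 14 + 6 + 9 + 8 = 52.
Best is slot 2, slot 7, slot 6, slot 3, and slot 4 with total expected clicks 52.

52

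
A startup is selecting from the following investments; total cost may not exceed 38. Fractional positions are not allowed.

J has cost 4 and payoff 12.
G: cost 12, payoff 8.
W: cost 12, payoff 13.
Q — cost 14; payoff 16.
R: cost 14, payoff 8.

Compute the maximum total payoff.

Allowing fractional choices, the relaxed optimum would be about 46.3, but investments are indivisible.
J + W + Q: cost 4 + 12 + 14 = 30 ≤ 38, payoff 12 + 13 + 16 = 41.
J + G + Q: cost 4 + 12 + 14 = 30 ≤ 38, payoff 12 + 8 + 16 = 36.
G + W + Q: cost 12 + 12 + 14 = 38 ≤ 38, payoff 8 + 13 + 16 = 37.
Best is J, W, and Q with total payoff 41.

41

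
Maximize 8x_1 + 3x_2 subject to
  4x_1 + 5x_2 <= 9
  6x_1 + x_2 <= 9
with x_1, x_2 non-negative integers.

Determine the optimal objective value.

11

Relaxing integrality, the LP optimum is 13.15 at (x_1,x_2) = (1.38, 0.692), which is not an integer point.
(x_1,x_2)=(1,1): 4·1+5·1=9≤9, 6·1+1·1=7≤9, objective 11.
(x_1,x_2)=(1,0): 4·1+5·0=4≤9, 6·1+1·0=6≤9, objective 8.
No feasible integer point exceeds 11.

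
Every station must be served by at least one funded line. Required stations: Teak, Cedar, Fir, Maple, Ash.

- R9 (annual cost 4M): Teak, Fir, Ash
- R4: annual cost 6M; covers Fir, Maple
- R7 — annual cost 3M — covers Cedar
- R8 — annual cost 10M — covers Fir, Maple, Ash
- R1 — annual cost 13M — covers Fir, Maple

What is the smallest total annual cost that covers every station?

13

This is an integer covering problem.
Choose R9, R4, and R7: together they cover Teak, Cedar, Fir, Maple, Ash — every station.
Total annual cost: 4 + 6 + 3 = 13.
No cover costs less than 13.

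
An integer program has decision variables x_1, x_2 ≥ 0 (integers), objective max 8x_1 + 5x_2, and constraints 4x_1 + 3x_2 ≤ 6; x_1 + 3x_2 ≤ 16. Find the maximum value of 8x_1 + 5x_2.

The continuous relaxation peaks at (1.5, 0) with value 12.00; rounding to a feasible lattice point costs some objective.
(x_1,x_2)=(0,2): 4·0+3·2=6≤6, 1·0+3·2=6≤16, objective 10.
(x_1,x_2)=(1,0): 4·1+3·0=4≤6, 1·1+3·0=1≤16, objective 8.
(x_1,x_2)=(0,1): 4·0+3·1=3≤6, 1·0+3·1=3≤16, objective 5.
No feasible integer point exceeds 10.

10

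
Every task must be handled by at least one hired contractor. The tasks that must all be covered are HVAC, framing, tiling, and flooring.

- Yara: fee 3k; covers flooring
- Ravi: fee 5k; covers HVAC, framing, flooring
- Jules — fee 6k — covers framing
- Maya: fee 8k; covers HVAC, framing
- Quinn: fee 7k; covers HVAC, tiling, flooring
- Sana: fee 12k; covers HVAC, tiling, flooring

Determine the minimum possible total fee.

Choose Ravi and Quinn: together they cover HVAC, framing, tiling, flooring — every task.
Total fee: 5 + 7 = 12.
No cover costs less than 12.

12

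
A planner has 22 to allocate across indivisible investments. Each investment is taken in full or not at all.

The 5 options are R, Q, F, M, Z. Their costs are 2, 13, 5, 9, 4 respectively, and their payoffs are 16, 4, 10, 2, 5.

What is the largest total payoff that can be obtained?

Take R, F, M, and Z: cost 2 + 5 + 9 + 4 = 20 ≤ 22, payoff 16 + 10 + 2 + 5 = 33.
No other feasible combination does better.

33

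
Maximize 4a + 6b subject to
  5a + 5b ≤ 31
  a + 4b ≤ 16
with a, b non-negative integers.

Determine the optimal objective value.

(a,b)=(3,3) is feasible, giving 30.
(a,b)=(4,2) is feasible, giving 28.
(a,b)=(2,3) is feasible, giving 26.
(a,b)=(3,2) is feasible, giving 24.
Maximum is 30 at (a,b)=(3,3).

30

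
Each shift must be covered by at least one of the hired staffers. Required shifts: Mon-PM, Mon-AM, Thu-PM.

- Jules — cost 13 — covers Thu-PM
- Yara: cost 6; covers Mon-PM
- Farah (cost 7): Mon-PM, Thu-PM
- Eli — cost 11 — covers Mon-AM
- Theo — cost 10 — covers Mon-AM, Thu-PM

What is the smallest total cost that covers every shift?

This is a weighted set-cover instance.
The greedy cost-per-new-shift heuristic would pick Farah and Theo for 17, but a cheaper cover exists.
Choose Yara and Theo: together they cover Mon-PM, Mon-AM, Thu-PM — every shift.
Total cost: 6 + 10 = 16.
No cover costs less than 16.

16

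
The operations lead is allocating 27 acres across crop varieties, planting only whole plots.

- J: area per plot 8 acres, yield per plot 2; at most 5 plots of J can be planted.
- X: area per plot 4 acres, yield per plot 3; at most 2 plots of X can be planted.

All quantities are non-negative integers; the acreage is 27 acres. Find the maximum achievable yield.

10

X has the best ratio (3/4); taking only X gives at most 2×3 = 6 (stopped by the supply cap of 2).
Mixing does better — 2×J and 2×X: area 24 ≤ 27, yield 2·2 + 2·3 = 10.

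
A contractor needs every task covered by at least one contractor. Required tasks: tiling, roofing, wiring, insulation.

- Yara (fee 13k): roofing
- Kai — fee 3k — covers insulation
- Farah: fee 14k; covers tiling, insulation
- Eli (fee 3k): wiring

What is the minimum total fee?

30

Choose Yara, Farah, and Eli: together they cover tiling, roofing, wiring, insulation — every task.
Total fee: 13 + 14 + 3 = 30.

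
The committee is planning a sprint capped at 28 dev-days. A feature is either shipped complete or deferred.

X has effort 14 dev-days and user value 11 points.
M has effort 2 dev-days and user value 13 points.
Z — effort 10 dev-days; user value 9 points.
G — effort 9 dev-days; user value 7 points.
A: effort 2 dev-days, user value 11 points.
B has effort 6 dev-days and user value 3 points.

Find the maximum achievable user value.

X + M + G + A: effort 14 + 2 + 9 + 2 = 27 ≤ 28, user value 11 + 13 + 7 + 11 = 42.
M + Z + G + A: effort 2 + 10 + 9 + 2 = 23 ≤ 28, user value 13 + 9 + 7 + 11 = 40.
X + M + Z + A: effort 14 + 2 + 10 + 2 = 28 ≤ 28, user value 11 + 13 + 9 + 11 = 44.
Best is X, M, Z, and A with total user value 44.

44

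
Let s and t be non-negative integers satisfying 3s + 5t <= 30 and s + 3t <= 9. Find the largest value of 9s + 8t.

81

(s,t)=(9,0) is feasible, giving 81.
(s,t)=(8,0) is feasible, giving 72.
Maximum is 81 at (s,t)=(9,0).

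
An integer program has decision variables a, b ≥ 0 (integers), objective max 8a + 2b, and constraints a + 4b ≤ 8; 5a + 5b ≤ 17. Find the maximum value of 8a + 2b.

(a,b)=(3,0) is feasible, giving 24.
(a,b)=(2,1) is feasible, giving 18.
No feasible integer point exceeds 24.

24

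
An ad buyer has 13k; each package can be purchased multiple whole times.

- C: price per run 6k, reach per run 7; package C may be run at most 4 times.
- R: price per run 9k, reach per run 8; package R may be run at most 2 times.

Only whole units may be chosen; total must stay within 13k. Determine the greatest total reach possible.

14

2×C: price 12 ≤ 13, reach 2·7 = 14.
1×R: price 9 ≤ 13, reach 1·8 = 8.
Best is 14.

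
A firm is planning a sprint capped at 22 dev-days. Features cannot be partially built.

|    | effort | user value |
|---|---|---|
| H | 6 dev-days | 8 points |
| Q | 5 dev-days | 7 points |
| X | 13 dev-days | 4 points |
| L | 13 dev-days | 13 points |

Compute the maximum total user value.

21

Treat it as a binary knapsack problem.
Take H and L: effort 6 + 13 = 19 ≤ 22, user value 8 + 13 = 21.
No other feasible combination does better.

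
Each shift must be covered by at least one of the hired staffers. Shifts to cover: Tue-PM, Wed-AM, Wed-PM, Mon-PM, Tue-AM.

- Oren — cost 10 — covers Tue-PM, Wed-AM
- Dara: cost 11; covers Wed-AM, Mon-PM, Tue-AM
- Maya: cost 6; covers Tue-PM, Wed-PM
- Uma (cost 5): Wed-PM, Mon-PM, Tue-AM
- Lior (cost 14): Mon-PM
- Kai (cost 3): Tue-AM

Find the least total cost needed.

15

Choose Oren and Uma: together they cover Tue-PM, Wed-AM, Wed-PM, Mon-PM, Tue-AM — every shift.
Total cost: 10 + 5 = 15.
No cover costs less than 15.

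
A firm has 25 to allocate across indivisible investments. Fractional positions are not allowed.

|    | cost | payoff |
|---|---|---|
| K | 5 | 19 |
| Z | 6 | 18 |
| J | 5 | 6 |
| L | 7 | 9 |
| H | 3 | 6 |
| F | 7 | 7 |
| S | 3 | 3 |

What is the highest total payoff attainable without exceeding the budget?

55

This is an integer program with binary decision variables.
Take K, Z, L, H, and S: cost 5 + 6 + 7 + 3 + 3 = 24 ≤ 25, payoff 19 + 18 + 9 + 6 + 3 = 55.
No other feasible combination does better.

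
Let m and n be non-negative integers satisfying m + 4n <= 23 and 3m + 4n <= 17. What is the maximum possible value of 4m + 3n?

20

The continuous relaxation peaks at (5.67, 0) with value 22.67; rounding to a feasible lattice point costs some objective.
(m,n)=(5,0): 1·5+4·0=5≤23, 3·5+4·0=15≤17, objective 20.
(m,n)=(4,1): 1·4+4·1=8≤23, 3·4+4·1=16≤17, objective 19.
The best lattice point is (5,0), giving 20.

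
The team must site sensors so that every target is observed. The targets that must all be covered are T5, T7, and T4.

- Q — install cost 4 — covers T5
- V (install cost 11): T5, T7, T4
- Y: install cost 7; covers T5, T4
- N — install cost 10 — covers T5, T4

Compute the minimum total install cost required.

The greedy cost-per-new-target heuristic would pick Y and V for 18, but a cheaper cover exists.
V alone covers T5, T7, T4 — every target.
Total install cost: 11.
No cover costs less than 11.

11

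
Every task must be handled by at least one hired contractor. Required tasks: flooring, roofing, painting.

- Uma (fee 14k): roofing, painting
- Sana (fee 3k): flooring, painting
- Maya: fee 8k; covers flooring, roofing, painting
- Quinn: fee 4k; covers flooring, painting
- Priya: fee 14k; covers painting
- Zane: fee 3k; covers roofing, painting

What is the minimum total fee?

6

Choose Sana and Zane: together they cover flooring, roofing, painting — every task.
Total fee: 3 + 3 = 6.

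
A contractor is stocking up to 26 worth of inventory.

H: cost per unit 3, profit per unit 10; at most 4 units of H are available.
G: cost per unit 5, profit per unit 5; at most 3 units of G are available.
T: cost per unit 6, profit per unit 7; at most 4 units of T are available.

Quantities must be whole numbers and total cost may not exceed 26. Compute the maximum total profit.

54

H has the best ratio (10/3); taking only H gives at most 4×10 = 40 (stopped by the supply cap of 4).
Mixing does better — 4×H and 2×T: cost 24 ≤ 26, profit 4·10 + 2·7 = 54.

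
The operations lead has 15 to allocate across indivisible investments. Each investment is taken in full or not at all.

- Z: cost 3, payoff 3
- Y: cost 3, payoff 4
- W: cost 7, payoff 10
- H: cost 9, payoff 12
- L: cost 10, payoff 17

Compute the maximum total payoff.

Treat it as a binary knapsack problem.
Take Y and L: cost 3 + 10 = 13 ≤ 15, payoff 4 + 17 = 21.
No other feasible combination does better.

21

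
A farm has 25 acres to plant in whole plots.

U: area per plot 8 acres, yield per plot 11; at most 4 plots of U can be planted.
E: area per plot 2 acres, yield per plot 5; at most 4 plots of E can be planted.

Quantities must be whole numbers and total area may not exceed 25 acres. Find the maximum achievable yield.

42

E has the best ratio (5/2); taking only E gives at most 4×5 = 20 (stopped by the supply cap of 4).
Mixing does better — 2×U and 4×E: area 24 ≤ 25, yield 2·11 + 4·5 = 42.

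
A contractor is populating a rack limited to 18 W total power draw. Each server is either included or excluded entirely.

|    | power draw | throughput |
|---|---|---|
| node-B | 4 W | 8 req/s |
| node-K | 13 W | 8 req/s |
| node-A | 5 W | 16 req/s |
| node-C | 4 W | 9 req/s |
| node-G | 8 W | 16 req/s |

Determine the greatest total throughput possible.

41

This is an integer program with binary decision variables.
node-B + node-A + node-G: power draw 4 + 5 + 8 = 17 ≤ 18, throughput 8 + 16 + 16 = 40.
node-A + node-C + node-G: power draw 5 + 4 + 8 = 17 ≤ 18, throughput 16 + 9 + 16 = 41.
Best is node-A, node-C, and node-G with total throughput 41.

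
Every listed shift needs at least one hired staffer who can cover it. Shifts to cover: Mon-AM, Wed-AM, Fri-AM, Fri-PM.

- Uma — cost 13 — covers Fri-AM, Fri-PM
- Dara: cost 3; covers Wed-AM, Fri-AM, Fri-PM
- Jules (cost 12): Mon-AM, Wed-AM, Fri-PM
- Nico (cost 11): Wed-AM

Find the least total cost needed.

15

Choose Dara and Jules: together they cover Mon-AM, Wed-AM, Fri-AM, Fri-PM — every shift.
Total cost: 3 + 12 = 15.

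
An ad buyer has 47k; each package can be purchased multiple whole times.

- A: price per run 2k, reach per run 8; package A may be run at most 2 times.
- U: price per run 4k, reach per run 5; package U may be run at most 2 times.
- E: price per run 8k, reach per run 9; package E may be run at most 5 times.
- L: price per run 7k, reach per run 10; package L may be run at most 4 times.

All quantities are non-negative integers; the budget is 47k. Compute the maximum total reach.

70

A has the best ratio (8/2); taking only A gives at most 2×8 = 16 (stopped by the supply cap of 2).
Mixing does better — 2×A, 1×U, 1×E, and 4×L: price 44 ≤ 47, reach 2·8 + 1·5 + 1·9 + 4·10 = 70.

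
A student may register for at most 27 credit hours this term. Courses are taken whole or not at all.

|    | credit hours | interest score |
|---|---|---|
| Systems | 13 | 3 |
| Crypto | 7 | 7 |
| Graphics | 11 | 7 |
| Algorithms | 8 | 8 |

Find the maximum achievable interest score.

Treat it as a binary knapsack problem.
Allowing fractional choices, the relaxed optimum would be about 22.2, but courses are indivisible.
Crypto + Algorithms: credit hours 7 + 8 = 15 ≤ 27, interest score 7 + 8 = 15.
Crypto + Graphics + Algorithms: credit hours 7 + 11 + 8 = 26 ≤ 27, interest score 7 + 7 + 8 = 22.
Best is Crypto, Graphics, and Algorithms with total interest score 22.

22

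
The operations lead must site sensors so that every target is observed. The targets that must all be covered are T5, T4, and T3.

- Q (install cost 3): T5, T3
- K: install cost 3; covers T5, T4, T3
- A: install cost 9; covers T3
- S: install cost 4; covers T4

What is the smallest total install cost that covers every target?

3

This is an integer covering problem.
K alone covers T5, T4, T3 — every target.
Total install cost: 3.
No cover costs less than 3.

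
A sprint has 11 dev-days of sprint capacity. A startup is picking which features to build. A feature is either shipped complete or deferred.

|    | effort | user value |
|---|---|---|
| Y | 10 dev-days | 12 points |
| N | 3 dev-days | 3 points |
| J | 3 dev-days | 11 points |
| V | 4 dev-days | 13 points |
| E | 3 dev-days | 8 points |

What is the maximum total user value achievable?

32

N + J + V: effort 3 + 3 + 4 = 10 ≤ 11, user value 3 + 11 + 13 = 27.
J + V + E: effort 3 + 4 + 3 = 10 ≤ 11, user value 11 + 13 + 8 = 32.
Best is J, V, and E with total user value 32.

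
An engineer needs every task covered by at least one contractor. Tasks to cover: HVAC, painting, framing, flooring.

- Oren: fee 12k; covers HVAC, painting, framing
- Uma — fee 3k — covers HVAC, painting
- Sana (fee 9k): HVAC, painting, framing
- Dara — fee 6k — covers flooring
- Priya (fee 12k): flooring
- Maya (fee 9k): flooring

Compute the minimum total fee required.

15

Choose Sana and Dara: together they cover HVAC, painting, framing, flooring — every task.
Total fee: 9 + 6 = 15.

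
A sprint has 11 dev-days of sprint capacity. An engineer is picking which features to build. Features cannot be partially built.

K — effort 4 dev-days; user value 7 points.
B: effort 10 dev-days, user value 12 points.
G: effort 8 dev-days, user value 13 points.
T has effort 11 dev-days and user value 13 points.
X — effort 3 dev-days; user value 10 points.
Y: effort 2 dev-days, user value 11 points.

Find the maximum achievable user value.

Allowing fractional choices, the relaxed optimum would be about 31.2, but features are indivisible.
G + X: effort 8 + 3 = 11 ≤ 11, user value 13 + 10 = 23.
K + X + Y: effort 4 + 3 + 2 = 9 ≤ 11, user value 7 + 10 + 11 = 28.
G + Y: effort 8 + 2 = 10 ≤ 11, user value 13 + 11 = 24.
Best is K, X, and Y with total user value 28.

28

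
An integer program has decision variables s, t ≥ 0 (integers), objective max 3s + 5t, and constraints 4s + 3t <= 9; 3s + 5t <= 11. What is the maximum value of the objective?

10

Relaxing integrality, the LP optimum is 11.00 at (s,t) = (0, 2.2), which is not an integer point.
(s,t)=(0,2): 4·0+3·2=6≤9, 3·0+5·2=10≤11, objective 10.
(s,t)=(1,1): 4·1+3·1=7≤9, 3·1+5·1=8≤11, objective 8.
No feasible integer point exceeds 10.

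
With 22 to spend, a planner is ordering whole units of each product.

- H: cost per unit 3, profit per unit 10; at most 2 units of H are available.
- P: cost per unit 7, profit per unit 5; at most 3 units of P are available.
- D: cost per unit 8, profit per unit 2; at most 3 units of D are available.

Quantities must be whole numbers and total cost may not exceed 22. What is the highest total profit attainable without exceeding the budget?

30

2×H and 2×P: cost 20 ≤ 22, profit 2·10 + 2·5 = 30.
2×H, 1×P, and 1×D: cost 21 ≤ 22, profit 2·10 + 1·5 + 1·2 = 27.
Best is 30.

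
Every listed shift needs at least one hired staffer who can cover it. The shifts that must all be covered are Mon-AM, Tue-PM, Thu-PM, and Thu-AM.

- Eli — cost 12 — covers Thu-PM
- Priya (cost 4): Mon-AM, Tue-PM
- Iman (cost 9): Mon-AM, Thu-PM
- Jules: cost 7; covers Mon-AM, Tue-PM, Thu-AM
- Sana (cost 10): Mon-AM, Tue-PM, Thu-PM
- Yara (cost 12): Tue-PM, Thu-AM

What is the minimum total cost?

16

This is a weighted set-cover instance.
The greedy cost-per-new-shift heuristic would pick Priya, Jules, and Iman for 20, but a cheaper cover exists.
Choose Iman and Jules: together they cover Mon-AM, Tue-PM, Thu-PM, Thu-AM — every shift.
Total cost: 9 + 7 = 16.
No cover costs less than 16.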